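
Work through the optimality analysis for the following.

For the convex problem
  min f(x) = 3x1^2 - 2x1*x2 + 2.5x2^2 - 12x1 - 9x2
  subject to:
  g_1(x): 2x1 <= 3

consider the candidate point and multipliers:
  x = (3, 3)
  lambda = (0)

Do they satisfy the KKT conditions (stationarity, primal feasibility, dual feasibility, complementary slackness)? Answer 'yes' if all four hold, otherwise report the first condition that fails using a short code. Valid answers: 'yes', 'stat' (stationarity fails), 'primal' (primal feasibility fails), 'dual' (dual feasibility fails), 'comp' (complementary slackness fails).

Gradient of f: grad f(x) = Q x + c = (0, 0)
Constraint values g_i(x) = a_i^T x - b_i:
  g_1((3, 3)) = 3
Stationarity residual: grad f(x) + sum_i lambda_i a_i = (0, 0)
  -> stationarity OK
Primal feasibility (all g_i <= 0): FAILS
Dual feasibility (all lambda_i >= 0): OK
Complementary slackness (lambda_i * g_i(x) = 0 for all i): OK

Verdict: the first failing condition is primal_feasibility -> primal.

primal


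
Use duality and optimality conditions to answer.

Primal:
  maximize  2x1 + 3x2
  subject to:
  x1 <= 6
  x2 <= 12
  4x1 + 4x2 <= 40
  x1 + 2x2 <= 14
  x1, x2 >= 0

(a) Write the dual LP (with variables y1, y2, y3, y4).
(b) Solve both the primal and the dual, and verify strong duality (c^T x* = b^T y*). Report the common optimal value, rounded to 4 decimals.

The standard primal-dual pair for 'max c^T x s.t. A x <= b, x >= 0' is:
  Dual:  min b^T y  s.t.  A^T y >= c,  y >= 0.

So the dual LP is:
  minimize  6y1 + 12y2 + 40y3 + 14y4
  subject to:
    y1 + 4y3 + y4 >= 2
    y2 + 4y3 + 2y4 >= 3
    y1, y2, y3, y4 >= 0

Solving the primal: x* = (6, 4).
  primal value c^T x* = 24.
Solving the dual: y* = (0.5, 0, 0, 1.5).
  dual value b^T y* = 24.
Strong duality: c^T x* = b^T y*. Confirmed.

24


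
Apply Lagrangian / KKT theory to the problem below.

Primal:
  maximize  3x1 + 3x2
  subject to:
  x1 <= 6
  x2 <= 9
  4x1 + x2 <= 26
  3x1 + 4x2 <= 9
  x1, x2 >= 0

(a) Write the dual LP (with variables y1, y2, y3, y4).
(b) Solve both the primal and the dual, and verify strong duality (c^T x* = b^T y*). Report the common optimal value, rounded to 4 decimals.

The standard primal-dual pair for 'max c^T x s.t. A x <= b, x >= 0' is:
  Dual:  min b^T y  s.t.  A^T y >= c,  y >= 0.

So the dual LP is:
  minimize  6y1 + 9y2 + 26y3 + 9y4
  subject to:
    y1 + 4y3 + 3y4 >= 3
    y2 + y3 + 4y4 >= 3
    y1, y2, y3, y4 >= 0

Solving the primal: x* = (3, 0).
  primal value c^T x* = 9.
Solving the dual: y* = (0, 0, 0, 1).
  dual value b^T y* = 9.
Strong duality: c^T x* = b^T y*. Confirmed.

9


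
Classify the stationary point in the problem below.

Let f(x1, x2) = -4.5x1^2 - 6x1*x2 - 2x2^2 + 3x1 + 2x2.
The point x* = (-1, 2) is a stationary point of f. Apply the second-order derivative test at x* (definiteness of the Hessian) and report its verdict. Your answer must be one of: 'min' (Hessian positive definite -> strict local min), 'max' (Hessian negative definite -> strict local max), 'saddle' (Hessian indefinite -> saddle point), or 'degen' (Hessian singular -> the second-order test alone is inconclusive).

Compute the Hessian H = grad^2 f:
  H = [[-9, -6], [-6, -4]]
Verify stationarity: grad f(x*) = H x* + g = (0, 0).
Eigenvalues of H: -13, 0.
H has a zero eigenvalue (singular; negative semidefinite but not definite), so H is neither positive definite, negative definite, nor indefinite. The second-order test alone is inconclusive -> degen.
(Indeed, f is constant along the null direction of H through x*, so x* is not a strict local extremum.)

degen


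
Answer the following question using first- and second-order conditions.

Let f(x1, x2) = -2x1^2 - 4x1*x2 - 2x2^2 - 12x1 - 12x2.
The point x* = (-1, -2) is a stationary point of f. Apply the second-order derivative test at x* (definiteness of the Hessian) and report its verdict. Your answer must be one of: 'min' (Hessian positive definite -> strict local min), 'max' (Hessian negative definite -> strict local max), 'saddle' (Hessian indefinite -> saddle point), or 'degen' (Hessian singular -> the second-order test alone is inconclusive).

Compute the Hessian H = grad^2 f:
  H = [[-4, -4], [-4, -4]]
Verify stationarity: grad f(x*) = H x* + g = (0, 0).
Eigenvalues of H: -8, 0.
H has a zero eigenvalue (singular; negative semidefinite but not definite), so H is neither positive definite, negative definite, nor indefinite. The second-order test alone is inconclusive -> degen.
(Indeed, f is constant along the null direction of H through x*, so x* is not a strict local extremum.)

degen


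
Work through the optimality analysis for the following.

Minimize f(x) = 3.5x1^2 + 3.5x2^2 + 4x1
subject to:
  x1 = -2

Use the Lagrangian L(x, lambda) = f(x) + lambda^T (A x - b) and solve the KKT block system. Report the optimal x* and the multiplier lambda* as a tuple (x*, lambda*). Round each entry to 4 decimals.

Form the Lagrangian:
  L(x, lambda) = (1/2) x^T Q x + c^T x + lambda^T (A x - b)
Stationarity (grad_x L = 0): Q x + c + A^T lambda = 0.
Primal feasibility: A x = b.

This gives the KKT block system:
  [ Q   A^T ] [ x     ]   [-c ]
  [ A    0  ] [ lambda ] = [ b ]

Solving the linear system:
  x*      = (-2, 0)
  lambda* = (10)
  f(x*)   = 6

x* = (-2, 0), lambda* = (10)


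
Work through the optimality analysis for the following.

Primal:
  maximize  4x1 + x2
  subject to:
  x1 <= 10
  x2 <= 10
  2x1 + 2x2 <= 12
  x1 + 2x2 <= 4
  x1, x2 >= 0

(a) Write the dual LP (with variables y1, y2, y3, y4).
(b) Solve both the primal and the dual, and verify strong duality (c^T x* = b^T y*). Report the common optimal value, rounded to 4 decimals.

The standard primal-dual pair for 'max c^T x s.t. A x <= b, x >= 0' is:
  Dual:  min b^T y  s.t.  A^T y >= c,  y >= 0.

So the dual LP is:
  minimize  10y1 + 10y2 + 12y3 + 4y4
  subject to:
    y1 + 2y3 + y4 >= 4
    y2 + 2y3 + 2y4 >= 1
    y1, y2, y3, y4 >= 0

Solving the primal: x* = (4, 0).
  primal value c^T x* = 16.
Solving the dual: y* = (0, 0, 0, 4).
  dual value b^T y* = 16.
Strong duality: c^T x* = b^T y*. Confirmed.

16


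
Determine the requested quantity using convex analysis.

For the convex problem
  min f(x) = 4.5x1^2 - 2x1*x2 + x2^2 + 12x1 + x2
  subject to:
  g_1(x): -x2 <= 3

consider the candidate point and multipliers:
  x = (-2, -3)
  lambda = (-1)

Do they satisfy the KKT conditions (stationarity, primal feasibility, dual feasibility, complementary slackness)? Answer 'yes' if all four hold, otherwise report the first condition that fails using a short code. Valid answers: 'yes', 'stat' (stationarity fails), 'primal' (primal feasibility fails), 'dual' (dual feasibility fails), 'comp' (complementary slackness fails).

Gradient of f: grad f(x) = Q x + c = (0, -1)
Constraint values g_i(x) = a_i^T x - b_i:
  g_1((-2, -3)) = 0
Stationarity residual: grad f(x) + sum_i lambda_i a_i = (0, 0)
  -> stationarity OK
Primal feasibility (all g_i <= 0): OK
Dual feasibility (all lambda_i >= 0): FAILS
Complementary slackness (lambda_i * g_i(x) = 0 for all i): OK

Verdict: the first failing condition is dual_feasibility -> dual.

dual


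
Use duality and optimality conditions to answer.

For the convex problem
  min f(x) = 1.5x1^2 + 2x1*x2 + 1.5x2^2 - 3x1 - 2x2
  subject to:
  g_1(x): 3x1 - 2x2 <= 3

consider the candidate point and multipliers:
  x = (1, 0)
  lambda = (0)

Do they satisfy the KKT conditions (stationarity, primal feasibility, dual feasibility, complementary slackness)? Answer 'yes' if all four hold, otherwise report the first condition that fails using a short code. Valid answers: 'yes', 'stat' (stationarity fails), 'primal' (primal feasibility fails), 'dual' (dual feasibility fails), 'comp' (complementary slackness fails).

Gradient of f: grad f(x) = Q x + c = (0, 0)
Constraint values g_i(x) = a_i^T x - b_i:
  g_1((1, 0)) = 0
Stationarity residual: grad f(x) + sum_i lambda_i a_i = (0, 0)
  -> stationarity OK
Primal feasibility (all g_i <= 0): OK
Dual feasibility (all lambda_i >= 0): OK
Complementary slackness (lambda_i * g_i(x) = 0 for all i): OK

Verdict: yes, KKT holds.

yes


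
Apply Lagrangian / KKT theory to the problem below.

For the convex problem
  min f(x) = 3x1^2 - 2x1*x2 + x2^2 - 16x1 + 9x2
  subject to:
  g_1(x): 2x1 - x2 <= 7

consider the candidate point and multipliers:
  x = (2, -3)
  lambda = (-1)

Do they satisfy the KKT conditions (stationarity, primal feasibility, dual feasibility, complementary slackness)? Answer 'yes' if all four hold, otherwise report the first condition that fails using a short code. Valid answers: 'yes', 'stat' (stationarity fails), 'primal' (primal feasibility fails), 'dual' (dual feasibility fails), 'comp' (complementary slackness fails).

Gradient of f: grad f(x) = Q x + c = (2, -1)
Constraint values g_i(x) = a_i^T x - b_i:
  g_1((2, -3)) = 0
Stationarity residual: grad f(x) + sum_i lambda_i a_i = (0, 0)
  -> stationarity OK
Primal feasibility (all g_i <= 0): OK
Dual feasibility (all lambda_i >= 0): FAILS
Complementary slackness (lambda_i * g_i(x) = 0 for all i): OK

Verdict: the first failing condition is dual_feasibility -> dual.

dual


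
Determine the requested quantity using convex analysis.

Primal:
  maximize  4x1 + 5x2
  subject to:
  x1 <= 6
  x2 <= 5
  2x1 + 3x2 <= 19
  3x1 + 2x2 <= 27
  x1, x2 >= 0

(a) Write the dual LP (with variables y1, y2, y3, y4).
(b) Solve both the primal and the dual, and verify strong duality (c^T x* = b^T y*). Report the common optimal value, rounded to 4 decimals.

The standard primal-dual pair for 'max c^T x s.t. A x <= b, x >= 0' is:
  Dual:  min b^T y  s.t.  A^T y >= c,  y >= 0.

So the dual LP is:
  minimize  6y1 + 5y2 + 19y3 + 27y4
  subject to:
    y1 + 2y3 + 3y4 >= 4
    y2 + 3y3 + 2y4 >= 5
    y1, y2, y3, y4 >= 0

Solving the primal: x* = (6, 2.3333).
  primal value c^T x* = 35.6667.
Solving the dual: y* = (0.6667, 0, 1.6667, 0).
  dual value b^T y* = 35.6667.
Strong duality: c^T x* = b^T y*. Confirmed.

35.6667


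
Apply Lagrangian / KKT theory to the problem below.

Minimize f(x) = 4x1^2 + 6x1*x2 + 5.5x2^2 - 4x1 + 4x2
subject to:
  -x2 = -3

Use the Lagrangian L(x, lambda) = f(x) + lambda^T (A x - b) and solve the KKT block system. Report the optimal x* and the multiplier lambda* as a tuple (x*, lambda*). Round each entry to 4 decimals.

Form the Lagrangian:
  L(x, lambda) = (1/2) x^T Q x + c^T x + lambda^T (A x - b)
Stationarity (grad_x L = 0): Q x + c + A^T lambda = 0.
Primal feasibility: A x = b.

This gives the KKT block system:
  [ Q   A^T ] [ x     ]   [-c ]
  [ A    0  ] [ lambda ] = [ b ]

Solving the linear system:
  x*      = (-1.75, 3)
  lambda* = (26.5)
  f(x*)   = 49.25

x* = (-1.75, 3), lambda* = (26.5)


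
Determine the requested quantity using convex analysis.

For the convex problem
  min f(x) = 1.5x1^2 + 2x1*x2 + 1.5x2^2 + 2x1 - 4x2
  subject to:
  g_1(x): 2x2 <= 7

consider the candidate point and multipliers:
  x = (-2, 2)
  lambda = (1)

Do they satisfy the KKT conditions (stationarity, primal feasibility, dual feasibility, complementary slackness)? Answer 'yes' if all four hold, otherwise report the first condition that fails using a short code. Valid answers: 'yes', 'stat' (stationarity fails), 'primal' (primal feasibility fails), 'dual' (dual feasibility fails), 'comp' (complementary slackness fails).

Gradient of f: grad f(x) = Q x + c = (0, -2)
Constraint values g_i(x) = a_i^T x - b_i:
  g_1((-2, 2)) = -3
Stationarity residual: grad f(x) + sum_i lambda_i a_i = (0, 0)
  -> stationarity OK
Primal feasibility (all g_i <= 0): OK
Dual feasibility (all lambda_i >= 0): OK
Complementary slackness (lambda_i * g_i(x) = 0 for all i): FAILS

Verdict: the first failing condition is complementary_slackness -> comp.

comp


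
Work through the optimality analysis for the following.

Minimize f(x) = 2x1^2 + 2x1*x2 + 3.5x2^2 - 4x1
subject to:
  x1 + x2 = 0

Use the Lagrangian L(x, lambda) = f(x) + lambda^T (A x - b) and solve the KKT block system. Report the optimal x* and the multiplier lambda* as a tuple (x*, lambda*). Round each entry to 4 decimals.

Form the Lagrangian:
  L(x, lambda) = (1/2) x^T Q x + c^T x + lambda^T (A x - b)
Stationarity (grad_x L = 0): Q x + c + A^T lambda = 0.
Primal feasibility: A x = b.

This gives the KKT block system:
  [ Q   A^T ] [ x     ]   [-c ]
  [ A    0  ] [ lambda ] = [ b ]

Solving the linear system:
  x*      = (0.5714, -0.5714)
  lambda* = (2.8571)
  f(x*)   = -1.1429

x* = (0.5714, -0.5714), lambda* = (2.8571)


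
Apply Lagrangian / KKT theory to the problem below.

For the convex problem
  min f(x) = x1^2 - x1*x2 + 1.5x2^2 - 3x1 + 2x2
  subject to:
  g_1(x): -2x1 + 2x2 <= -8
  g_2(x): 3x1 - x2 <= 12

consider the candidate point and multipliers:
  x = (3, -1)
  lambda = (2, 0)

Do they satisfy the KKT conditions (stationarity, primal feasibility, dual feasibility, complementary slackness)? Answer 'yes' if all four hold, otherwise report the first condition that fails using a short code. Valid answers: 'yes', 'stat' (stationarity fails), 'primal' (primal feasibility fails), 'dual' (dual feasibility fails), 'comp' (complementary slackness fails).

Gradient of f: grad f(x) = Q x + c = (4, -4)
Constraint values g_i(x) = a_i^T x - b_i:
  g_1((3, -1)) = 0
  g_2((3, -1)) = -2
Stationarity residual: grad f(x) + sum_i lambda_i a_i = (0, 0)
  -> stationarity OK
Primal feasibility (all g_i <= 0): OK
Dual feasibility (all lambda_i >= 0): OK
Complementary slackness (lambda_i * g_i(x) = 0 for all i): OK

Verdict: yes, KKT holds.

yes


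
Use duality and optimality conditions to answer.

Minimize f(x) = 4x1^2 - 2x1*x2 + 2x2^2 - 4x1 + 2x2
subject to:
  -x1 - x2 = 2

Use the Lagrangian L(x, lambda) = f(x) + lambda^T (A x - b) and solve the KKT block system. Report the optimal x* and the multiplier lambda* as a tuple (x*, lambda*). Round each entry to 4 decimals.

Form the Lagrangian:
  L(x, lambda) = (1/2) x^T Q x + c^T x + lambda^T (A x - b)
Stationarity (grad_x L = 0): Q x + c + A^T lambda = 0.
Primal feasibility: A x = b.

This gives the KKT block system:
  [ Q   A^T ] [ x     ]   [-c ]
  [ A    0  ] [ lambda ] = [ b ]

Solving the linear system:
  x*      = (-0.375, -1.625)
  lambda* = (-3.75)
  f(x*)   = 2.875

x* = (-0.375, -1.625), lambda* = (-3.75)


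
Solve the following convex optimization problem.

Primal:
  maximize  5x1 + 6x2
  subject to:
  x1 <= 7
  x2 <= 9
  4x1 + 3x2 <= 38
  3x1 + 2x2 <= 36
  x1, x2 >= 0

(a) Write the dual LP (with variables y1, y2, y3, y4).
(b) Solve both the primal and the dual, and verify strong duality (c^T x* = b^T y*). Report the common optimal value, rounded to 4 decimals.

The standard primal-dual pair for 'max c^T x s.t. A x <= b, x >= 0' is:
  Dual:  min b^T y  s.t.  A^T y >= c,  y >= 0.

So the dual LP is:
  minimize  7y1 + 9y2 + 38y3 + 36y4
  subject to:
    y1 + 4y3 + 3y4 >= 5
    y2 + 3y3 + 2y4 >= 6
    y1, y2, y3, y4 >= 0

Solving the primal: x* = (2.75, 9).
  primal value c^T x* = 67.75.
Solving the dual: y* = (0, 2.25, 1.25, 0).
  dual value b^T y* = 67.75.
Strong duality: c^T x* = b^T y*. Confirmed.

67.75


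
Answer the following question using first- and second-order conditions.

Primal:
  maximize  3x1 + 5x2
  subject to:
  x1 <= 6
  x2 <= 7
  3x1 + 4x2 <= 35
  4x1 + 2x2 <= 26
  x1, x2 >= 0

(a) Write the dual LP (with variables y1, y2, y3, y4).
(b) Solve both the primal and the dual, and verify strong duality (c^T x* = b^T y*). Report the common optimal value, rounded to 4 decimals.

The standard primal-dual pair for 'max c^T x s.t. A x <= b, x >= 0' is:
  Dual:  min b^T y  s.t.  A^T y >= c,  y >= 0.

So the dual LP is:
  minimize  6y1 + 7y2 + 35y3 + 26y4
  subject to:
    y1 + 3y3 + 4y4 >= 3
    y2 + 4y3 + 2y4 >= 5
    y1, y2, y3, y4 >= 0

Solving the primal: x* = (2.3333, 7).
  primal value c^T x* = 42.
Solving the dual: y* = (0, 1, 1, 0).
  dual value b^T y* = 42.
Strong duality: c^T x* = b^T y*. Confirmed.

42


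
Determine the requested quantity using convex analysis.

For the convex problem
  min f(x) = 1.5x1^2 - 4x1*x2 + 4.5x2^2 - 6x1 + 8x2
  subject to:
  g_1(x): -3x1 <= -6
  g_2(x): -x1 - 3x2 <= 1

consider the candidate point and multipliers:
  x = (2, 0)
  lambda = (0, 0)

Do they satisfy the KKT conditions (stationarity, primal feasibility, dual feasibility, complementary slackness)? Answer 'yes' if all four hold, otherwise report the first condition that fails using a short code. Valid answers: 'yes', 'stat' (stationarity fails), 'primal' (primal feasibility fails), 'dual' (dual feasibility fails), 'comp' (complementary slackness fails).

Gradient of f: grad f(x) = Q x + c = (0, 0)
Constraint values g_i(x) = a_i^T x - b_i:
  g_1((2, 0)) = 0
  g_2((2, 0)) = -3
Stationarity residual: grad f(x) + sum_i lambda_i a_i = (0, 0)
  -> stationarity OK
Primal feasibility (all g_i <= 0): OK
Dual feasibility (all lambda_i >= 0): OK
Complementary slackness (lambda_i * g_i(x) = 0 for all i): OK

Verdict: yes, KKT holds.

yes


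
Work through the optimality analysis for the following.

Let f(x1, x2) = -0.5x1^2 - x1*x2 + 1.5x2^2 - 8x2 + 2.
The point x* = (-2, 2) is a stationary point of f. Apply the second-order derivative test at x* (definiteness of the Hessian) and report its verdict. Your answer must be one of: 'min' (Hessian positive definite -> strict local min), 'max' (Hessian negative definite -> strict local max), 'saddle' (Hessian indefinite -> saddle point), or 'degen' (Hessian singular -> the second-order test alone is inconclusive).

Compute the Hessian H = grad^2 f:
  H = [[-1, -1], [-1, 3]]
Verify stationarity: grad f(x*) = H x* + g = (0, 0).
Eigenvalues of H: -1.2361, 3.2361.
Eigenvalues have mixed signs, so H is indefinite -> x* is a saddle point.

saddle


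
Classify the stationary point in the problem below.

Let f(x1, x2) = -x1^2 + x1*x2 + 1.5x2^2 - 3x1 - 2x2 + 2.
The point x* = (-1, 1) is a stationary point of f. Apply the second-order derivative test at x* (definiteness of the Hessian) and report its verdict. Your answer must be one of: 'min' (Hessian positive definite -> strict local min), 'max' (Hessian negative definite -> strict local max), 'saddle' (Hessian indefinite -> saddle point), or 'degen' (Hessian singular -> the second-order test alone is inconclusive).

Compute the Hessian H = grad^2 f:
  H = [[-2, 1], [1, 3]]
Verify stationarity: grad f(x*) = H x* + g = (0, 0).
Eigenvalues of H: -2.1926, 3.1926.
Eigenvalues have mixed signs, so H is indefinite -> x* is a saddle point.

saddle


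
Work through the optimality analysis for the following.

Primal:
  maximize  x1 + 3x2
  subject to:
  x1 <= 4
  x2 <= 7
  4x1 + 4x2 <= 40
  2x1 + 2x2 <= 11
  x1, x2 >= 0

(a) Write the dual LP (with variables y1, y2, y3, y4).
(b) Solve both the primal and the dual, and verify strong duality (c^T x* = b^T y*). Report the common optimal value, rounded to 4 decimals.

The standard primal-dual pair for 'max c^T x s.t. A x <= b, x >= 0' is:
  Dual:  min b^T y  s.t.  A^T y >= c,  y >= 0.

So the dual LP is:
  minimize  4y1 + 7y2 + 40y3 + 11y4
  subject to:
    y1 + 4y3 + 2y4 >= 1
    y2 + 4y3 + 2y4 >= 3
    y1, y2, y3, y4 >= 0

Solving the primal: x* = (0, 5.5).
  primal value c^T x* = 16.5.
Solving the dual: y* = (0, 0, 0, 1.5).
  dual value b^T y* = 16.5.
Strong duality: c^T x* = b^T y*. Confirmed.

16.5


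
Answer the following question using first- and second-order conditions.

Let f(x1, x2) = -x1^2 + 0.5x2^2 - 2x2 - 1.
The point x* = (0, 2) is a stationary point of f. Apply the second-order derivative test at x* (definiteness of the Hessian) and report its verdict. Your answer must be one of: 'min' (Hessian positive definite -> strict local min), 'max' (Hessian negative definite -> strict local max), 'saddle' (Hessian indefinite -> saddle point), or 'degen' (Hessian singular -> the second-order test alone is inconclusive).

Compute the Hessian H = grad^2 f:
  H = [[-2, 0], [0, 1]]
Verify stationarity: grad f(x*) = H x* + g = (0, 0).
Eigenvalues of H: -2, 1.
Eigenvalues have mixed signs, so H is indefinite -> x* is a saddle point.

saddle


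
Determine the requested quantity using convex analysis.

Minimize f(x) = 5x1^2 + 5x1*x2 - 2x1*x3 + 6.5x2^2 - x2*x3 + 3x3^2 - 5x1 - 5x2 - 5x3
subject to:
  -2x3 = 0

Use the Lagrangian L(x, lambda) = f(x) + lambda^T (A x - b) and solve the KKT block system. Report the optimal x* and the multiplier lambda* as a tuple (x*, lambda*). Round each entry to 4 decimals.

Form the Lagrangian:
  L(x, lambda) = (1/2) x^T Q x + c^T x + lambda^T (A x - b)
Stationarity (grad_x L = 0): Q x + c + A^T lambda = 0.
Primal feasibility: A x = b.

This gives the KKT block system:
  [ Q   A^T ] [ x     ]   [-c ]
  [ A    0  ] [ lambda ] = [ b ]

Solving the linear system:
  x*      = (0.381, 0.2381, 0)
  lambda* = (-3)
  f(x*)   = -1.5476

x* = (0.381, 0.2381, 0), lambda* = (-3)


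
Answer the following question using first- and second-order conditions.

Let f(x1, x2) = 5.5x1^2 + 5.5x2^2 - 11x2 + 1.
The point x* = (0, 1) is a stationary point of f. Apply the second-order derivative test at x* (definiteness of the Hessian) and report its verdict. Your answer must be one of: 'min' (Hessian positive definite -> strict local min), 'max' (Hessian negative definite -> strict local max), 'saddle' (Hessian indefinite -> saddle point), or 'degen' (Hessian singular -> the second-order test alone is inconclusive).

Compute the Hessian H = grad^2 f:
  H = [[11, 0], [0, 11]]
Verify stationarity: grad f(x*) = H x* + g = (0, 0).
Eigenvalues of H: 11, 11.
Both eigenvalues > 0, so H is positive definite -> x* is a strict local min.

min


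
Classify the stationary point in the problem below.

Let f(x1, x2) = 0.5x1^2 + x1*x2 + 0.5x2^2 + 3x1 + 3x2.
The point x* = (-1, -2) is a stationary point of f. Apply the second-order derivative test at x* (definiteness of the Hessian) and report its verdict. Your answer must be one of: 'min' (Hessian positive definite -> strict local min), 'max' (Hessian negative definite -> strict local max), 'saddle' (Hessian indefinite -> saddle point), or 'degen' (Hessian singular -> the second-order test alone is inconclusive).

Compute the Hessian H = grad^2 f:
  H = [[1, 1], [1, 1]]
Verify stationarity: grad f(x*) = H x* + g = (0, 0).
Eigenvalues of H: 0, 2.
H has a zero eigenvalue (singular; positive semidefinite but not definite), so H is neither positive definite, negative definite, nor indefinite. The second-order test alone is inconclusive -> degen.
(Indeed, f is constant along the null direction of H through x*, so x* is not a strict local extremum.)

degen


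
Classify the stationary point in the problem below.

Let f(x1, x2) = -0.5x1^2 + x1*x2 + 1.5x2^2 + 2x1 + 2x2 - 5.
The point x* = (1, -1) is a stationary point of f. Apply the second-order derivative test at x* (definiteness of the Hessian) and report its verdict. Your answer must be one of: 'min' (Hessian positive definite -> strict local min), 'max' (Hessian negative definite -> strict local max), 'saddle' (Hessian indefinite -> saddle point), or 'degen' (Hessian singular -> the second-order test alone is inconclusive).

Compute the Hessian H = grad^2 f:
  H = [[-1, 1], [1, 3]]
Verify stationarity: grad f(x*) = H x* + g = (0, 0).
Eigenvalues of H: -1.2361, 3.2361.
Eigenvalues have mixed signs, so H is indefinite -> x* is a saddle point.

saddle


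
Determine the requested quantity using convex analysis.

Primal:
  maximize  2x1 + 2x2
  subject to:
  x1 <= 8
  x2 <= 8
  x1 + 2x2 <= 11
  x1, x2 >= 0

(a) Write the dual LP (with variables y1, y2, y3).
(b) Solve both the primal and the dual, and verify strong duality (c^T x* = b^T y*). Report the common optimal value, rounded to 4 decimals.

The standard primal-dual pair for 'max c^T x s.t. A x <= b, x >= 0' is:
  Dual:  min b^T y  s.t.  A^T y >= c,  y >= 0.

So the dual LP is:
  minimize  8y1 + 8y2 + 11y3
  subject to:
    y1 + y3 >= 2
    y2 + 2y3 >= 2
    y1, y2, y3 >= 0

Solving the primal: x* = (8, 1.5).
  primal value c^T x* = 19.
Solving the dual: y* = (1, 0, 1).
  dual value b^T y* = 19.
Strong duality: c^T x* = b^T y*. Confirmed.

19


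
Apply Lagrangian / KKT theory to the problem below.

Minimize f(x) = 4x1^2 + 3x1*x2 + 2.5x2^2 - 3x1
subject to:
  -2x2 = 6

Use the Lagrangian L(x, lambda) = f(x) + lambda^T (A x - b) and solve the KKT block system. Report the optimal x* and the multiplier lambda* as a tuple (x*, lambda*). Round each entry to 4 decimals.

Form the Lagrangian:
  L(x, lambda) = (1/2) x^T Q x + c^T x + lambda^T (A x - b)
Stationarity (grad_x L = 0): Q x + c + A^T lambda = 0.
Primal feasibility: A x = b.

This gives the KKT block system:
  [ Q   A^T ] [ x     ]   [-c ]
  [ A    0  ] [ lambda ] = [ b ]

Solving the linear system:
  x*      = (1.5, -3)
  lambda* = (-5.25)
  f(x*)   = 13.5

x* = (1.5, -3), lambda* = (-5.25)


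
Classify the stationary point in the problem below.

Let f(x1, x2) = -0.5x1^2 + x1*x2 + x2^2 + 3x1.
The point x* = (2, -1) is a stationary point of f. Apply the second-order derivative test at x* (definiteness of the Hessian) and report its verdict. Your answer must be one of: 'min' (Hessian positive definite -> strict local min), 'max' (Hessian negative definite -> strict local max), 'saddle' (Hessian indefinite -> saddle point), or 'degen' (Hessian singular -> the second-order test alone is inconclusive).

Compute the Hessian H = grad^2 f:
  H = [[-1, 1], [1, 2]]
Verify stationarity: grad f(x*) = H x* + g = (0, 0).
Eigenvalues of H: -1.3028, 2.3028.
Eigenvalues have mixed signs, so H is indefinite -> x* is a saddle point.

saddle


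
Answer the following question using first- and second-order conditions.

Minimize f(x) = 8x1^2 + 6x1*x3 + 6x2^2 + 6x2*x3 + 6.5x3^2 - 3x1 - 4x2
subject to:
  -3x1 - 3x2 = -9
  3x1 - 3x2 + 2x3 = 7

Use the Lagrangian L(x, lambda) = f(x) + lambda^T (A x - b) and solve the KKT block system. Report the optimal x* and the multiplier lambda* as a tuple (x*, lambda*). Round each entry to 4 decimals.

Form the Lagrangian:
  L(x, lambda) = (1/2) x^T Q x + c^T x + lambda^T (A x - b)
Stationarity (grad_x L = 0): Q x + c + A^T lambda = 0.
Primal feasibility: A x = b.

This gives the KKT block system:
  [ Q   A^T ] [ x     ]   [-c ]
  [ A    0  ] [ lambda ] = [ b ]

Solving the linear system:
  x*      = (2.7655, 0.2345, -0.2966)
  lambda* = (6.0839, -7.0724)
  f(x*)   = 47.5138

x* = (2.7655, 0.2345, -0.2966), lambda* = (6.0839, -7.0724)


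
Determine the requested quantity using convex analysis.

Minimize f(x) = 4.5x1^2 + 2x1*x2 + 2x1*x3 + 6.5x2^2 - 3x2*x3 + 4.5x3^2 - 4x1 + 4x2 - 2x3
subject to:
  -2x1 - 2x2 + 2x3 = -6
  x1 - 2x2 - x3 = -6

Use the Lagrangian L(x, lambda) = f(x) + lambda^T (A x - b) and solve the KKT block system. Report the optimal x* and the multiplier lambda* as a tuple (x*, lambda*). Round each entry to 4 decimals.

Form the Lagrangian:
  L(x, lambda) = (1/2) x^T Q x + c^T x + lambda^T (A x - b)
Stationarity (grad_x L = 0): Q x + c + A^T lambda = 0.
Primal feasibility: A x = b.

This gives the KKT block system:
  [ Q   A^T ] [ x     ]   [-c ]
  [ A    0  ] [ lambda ] = [ b ]

Solving the linear system:
  x*      = (0.4091, 3, 0.4091)
  lambda* = (9.2652, 12.0303)
  f(x*)   = 68.6591

x* = (0.4091, 3, 0.4091), lambda* = (9.2652, 12.0303)


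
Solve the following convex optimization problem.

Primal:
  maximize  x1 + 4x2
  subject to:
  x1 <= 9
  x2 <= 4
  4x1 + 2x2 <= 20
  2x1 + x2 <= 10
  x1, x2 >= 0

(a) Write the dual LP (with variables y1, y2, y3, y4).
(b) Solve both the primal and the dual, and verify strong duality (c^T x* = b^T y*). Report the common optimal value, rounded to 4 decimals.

The standard primal-dual pair for 'max c^T x s.t. A x <= b, x >= 0' is:
  Dual:  min b^T y  s.t.  A^T y >= c,  y >= 0.

So the dual LP is:
  minimize  9y1 + 4y2 + 20y3 + 10y4
  subject to:
    y1 + 4y3 + 2y4 >= 1
    y2 + 2y3 + y4 >= 4
    y1, y2, y3, y4 >= 0

Solving the primal: x* = (3, 4).
  primal value c^T x* = 19.
Solving the dual: y* = (0, 3.5, 0.25, 0).
  dual value b^T y* = 19.
Strong duality: c^T x* = b^T y*. Confirmed.

19


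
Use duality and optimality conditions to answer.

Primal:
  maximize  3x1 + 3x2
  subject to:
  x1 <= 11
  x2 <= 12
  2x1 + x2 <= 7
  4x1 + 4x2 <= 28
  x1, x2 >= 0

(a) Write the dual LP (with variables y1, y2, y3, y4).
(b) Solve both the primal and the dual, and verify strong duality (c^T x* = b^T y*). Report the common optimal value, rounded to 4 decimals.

The standard primal-dual pair for 'max c^T x s.t. A x <= b, x >= 0' is:
  Dual:  min b^T y  s.t.  A^T y >= c,  y >= 0.

So the dual LP is:
  minimize  11y1 + 12y2 + 7y3 + 28y4
  subject to:
    y1 + 2y3 + 4y4 >= 3
    y2 + y3 + 4y4 >= 3
    y1, y2, y3, y4 >= 0

Solving the primal: x* = (0, 7).
  primal value c^T x* = 21.
Solving the dual: y* = (0, 0, 0, 0.75).
  dual value b^T y* = 21.
Strong duality: c^T x* = b^T y*. Confirmed.

21


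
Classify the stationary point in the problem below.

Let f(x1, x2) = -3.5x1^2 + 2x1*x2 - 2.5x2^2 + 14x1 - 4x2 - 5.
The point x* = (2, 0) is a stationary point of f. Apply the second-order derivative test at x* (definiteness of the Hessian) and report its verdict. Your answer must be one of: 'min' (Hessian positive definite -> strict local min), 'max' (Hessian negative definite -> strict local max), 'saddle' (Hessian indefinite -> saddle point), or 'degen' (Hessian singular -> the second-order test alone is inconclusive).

Compute the Hessian H = grad^2 f:
  H = [[-7, 2], [2, -5]]
Verify stationarity: grad f(x*) = H x* + g = (0, 0).
Eigenvalues of H: -8.2361, -3.7639.
Both eigenvalues < 0, so H is negative definite -> x* is a strict local max.

max


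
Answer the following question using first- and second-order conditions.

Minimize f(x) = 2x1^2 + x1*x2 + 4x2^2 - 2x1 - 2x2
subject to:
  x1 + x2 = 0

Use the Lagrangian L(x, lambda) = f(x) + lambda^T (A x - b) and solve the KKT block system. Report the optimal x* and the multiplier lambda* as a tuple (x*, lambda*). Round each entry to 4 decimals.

Form the Lagrangian:
  L(x, lambda) = (1/2) x^T Q x + c^T x + lambda^T (A x - b)
Stationarity (grad_x L = 0): Q x + c + A^T lambda = 0.
Primal feasibility: A x = b.

This gives the KKT block system:
  [ Q   A^T ] [ x     ]   [-c ]
  [ A    0  ] [ lambda ] = [ b ]

Solving the linear system:
  x*      = (0, 0)
  lambda* = (2)
  f(x*)   = 0

x* = (0, 0), lambda* = (2)


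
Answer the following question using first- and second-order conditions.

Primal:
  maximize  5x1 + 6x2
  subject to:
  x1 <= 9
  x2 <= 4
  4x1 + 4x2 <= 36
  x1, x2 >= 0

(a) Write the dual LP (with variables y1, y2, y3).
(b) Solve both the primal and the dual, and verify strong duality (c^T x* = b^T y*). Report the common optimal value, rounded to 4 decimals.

The standard primal-dual pair for 'max c^T x s.t. A x <= b, x >= 0' is:
  Dual:  min b^T y  s.t.  A^T y >= c,  y >= 0.

So the dual LP is:
  minimize  9y1 + 4y2 + 36y3
  subject to:
    y1 + 4y3 >= 5
    y2 + 4y3 >= 6
    y1, y2, y3 >= 0

Solving the primal: x* = (5, 4).
  primal value c^T x* = 49.
Solving the dual: y* = (0, 1, 1.25).
  dual value b^T y* = 49.
Strong duality: c^T x* = b^T y*. Confirmed.

49


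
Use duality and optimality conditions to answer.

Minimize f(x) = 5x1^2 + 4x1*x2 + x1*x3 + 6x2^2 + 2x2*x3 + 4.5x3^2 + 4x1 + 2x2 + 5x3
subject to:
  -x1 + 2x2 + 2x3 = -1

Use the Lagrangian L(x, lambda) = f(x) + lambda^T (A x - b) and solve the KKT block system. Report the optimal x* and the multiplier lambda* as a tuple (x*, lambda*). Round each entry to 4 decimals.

Form the Lagrangian:
  L(x, lambda) = (1/2) x^T Q x + c^T x + lambda^T (A x - b)
Stationarity (grad_x L = 0): Q x + c + A^T lambda = 0.
Primal feasibility: A x = b.

This gives the KKT block system:
  [ Q   A^T ] [ x     ]   [-c ]
  [ A    0  ] [ lambda ] = [ b ]

Solving the linear system:
  x*      = (-0.2844, -0.0378, -0.6044)
  lambda* = (0.4)
  f(x*)   = -1.9178

x* = (-0.2844, -0.0378, -0.6044), lambda* = (0.4)


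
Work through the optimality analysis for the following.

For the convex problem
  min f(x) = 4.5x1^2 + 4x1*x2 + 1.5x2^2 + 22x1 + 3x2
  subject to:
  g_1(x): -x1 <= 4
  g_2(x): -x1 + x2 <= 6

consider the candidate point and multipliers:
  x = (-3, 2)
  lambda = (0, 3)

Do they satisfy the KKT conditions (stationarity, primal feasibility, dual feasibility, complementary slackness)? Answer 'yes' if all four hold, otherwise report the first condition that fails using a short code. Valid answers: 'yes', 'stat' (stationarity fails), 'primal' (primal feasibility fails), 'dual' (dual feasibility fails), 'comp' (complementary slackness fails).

Gradient of f: grad f(x) = Q x + c = (3, -3)
Constraint values g_i(x) = a_i^T x - b_i:
  g_1((-3, 2)) = -1
  g_2((-3, 2)) = -1
Stationarity residual: grad f(x) + sum_i lambda_i a_i = (0, 0)
  -> stationarity OK
Primal feasibility (all g_i <= 0): OK
Dual feasibility (all lambda_i >= 0): OK
Complementary slackness (lambda_i * g_i(x) = 0 for all i): FAILS

Verdict: the first failing condition is complementary_slackness -> comp.

comp


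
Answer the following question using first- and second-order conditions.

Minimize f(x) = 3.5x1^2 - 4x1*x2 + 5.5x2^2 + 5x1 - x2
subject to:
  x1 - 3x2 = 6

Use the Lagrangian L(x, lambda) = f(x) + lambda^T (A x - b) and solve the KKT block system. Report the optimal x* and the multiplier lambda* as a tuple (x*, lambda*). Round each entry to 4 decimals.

Form the Lagrangian:
  L(x, lambda) = (1/2) x^T Q x + c^T x + lambda^T (A x - b)
Stationarity (grad_x L = 0): Q x + c + A^T lambda = 0.
Primal feasibility: A x = b.

This gives the KKT block system:
  [ Q   A^T ] [ x     ]   [-c ]
  [ A    0  ] [ lambda ] = [ b ]

Solving the linear system:
  x*      = (-0.96, -2.32)
  lambda* = (-7.56)
  f(x*)   = 21.44

x* = (-0.96, -2.32), lambda* = (-7.56)


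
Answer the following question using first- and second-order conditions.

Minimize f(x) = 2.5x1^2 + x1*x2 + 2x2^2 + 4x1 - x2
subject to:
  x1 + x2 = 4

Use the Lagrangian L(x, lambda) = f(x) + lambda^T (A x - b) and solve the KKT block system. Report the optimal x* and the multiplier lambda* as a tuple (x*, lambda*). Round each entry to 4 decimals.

Form the Lagrangian:
  L(x, lambda) = (1/2) x^T Q x + c^T x + lambda^T (A x - b)
Stationarity (grad_x L = 0): Q x + c + A^T lambda = 0.
Primal feasibility: A x = b.

This gives the KKT block system:
  [ Q   A^T ] [ x     ]   [-c ]
  [ A    0  ] [ lambda ] = [ b ]

Solving the linear system:
  x*      = (1, 3)
  lambda* = (-12)
  f(x*)   = 24.5

x* = (1, 3), lambda* = (-12)


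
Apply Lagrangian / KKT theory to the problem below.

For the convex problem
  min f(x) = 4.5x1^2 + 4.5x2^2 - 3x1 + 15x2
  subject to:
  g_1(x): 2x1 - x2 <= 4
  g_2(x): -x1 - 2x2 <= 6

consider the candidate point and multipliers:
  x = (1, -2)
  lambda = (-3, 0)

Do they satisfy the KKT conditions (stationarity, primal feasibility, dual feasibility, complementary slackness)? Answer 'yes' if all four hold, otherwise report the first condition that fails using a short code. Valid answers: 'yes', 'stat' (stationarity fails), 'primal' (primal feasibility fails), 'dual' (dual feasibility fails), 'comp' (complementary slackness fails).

Gradient of f: grad f(x) = Q x + c = (6, -3)
Constraint values g_i(x) = a_i^T x - b_i:
  g_1((1, -2)) = 0
  g_2((1, -2)) = -3
Stationarity residual: grad f(x) + sum_i lambda_i a_i = (0, 0)
  -> stationarity OK
Primal feasibility (all g_i <= 0): OK
Dual feasibility (all lambda_i >= 0): FAILS
Complementary slackness (lambda_i * g_i(x) = 0 for all i): OK

Verdict: the first failing condition is dual_feasibility -> dual.

dual


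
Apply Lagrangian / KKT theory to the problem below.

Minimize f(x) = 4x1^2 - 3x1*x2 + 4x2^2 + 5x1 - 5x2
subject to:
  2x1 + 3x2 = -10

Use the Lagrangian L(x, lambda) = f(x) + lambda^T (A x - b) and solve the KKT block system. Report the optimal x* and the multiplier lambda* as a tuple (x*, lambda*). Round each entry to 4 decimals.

Form the Lagrangian:
  L(x, lambda) = (1/2) x^T Q x + c^T x + lambda^T (A x - b)
Stationarity (grad_x L = 0): Q x + c + A^T lambda = 0.
Primal feasibility: A x = b.

This gives the KKT block system:
  [ Q   A^T ] [ x     ]   [-c ]
  [ A    0  ] [ lambda ] = [ b ]

Solving the linear system:
  x*      = (-2.3214, -1.7857)
  lambda* = (4.1071)
  f(x*)   = 19.1964

x* = (-2.3214, -1.7857), lambda* = (4.1071)


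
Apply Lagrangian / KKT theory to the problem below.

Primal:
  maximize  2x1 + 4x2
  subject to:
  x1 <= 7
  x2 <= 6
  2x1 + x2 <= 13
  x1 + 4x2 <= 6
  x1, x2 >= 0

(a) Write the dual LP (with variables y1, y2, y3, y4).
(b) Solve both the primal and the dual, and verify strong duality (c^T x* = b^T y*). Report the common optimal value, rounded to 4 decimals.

The standard primal-dual pair for 'max c^T x s.t. A x <= b, x >= 0' is:
  Dual:  min b^T y  s.t.  A^T y >= c,  y >= 0.

So the dual LP is:
  minimize  7y1 + 6y2 + 13y3 + 6y4
  subject to:
    y1 + 2y3 + y4 >= 2
    y2 + y3 + 4y4 >= 4
    y1, y2, y3, y4 >= 0

Solving the primal: x* = (6, 0).
  primal value c^T x* = 12.
Solving the dual: y* = (0, 0, 0, 2).
  dual value b^T y* = 12.
Strong duality: c^T x* = b^T y*. Confirmed.

12


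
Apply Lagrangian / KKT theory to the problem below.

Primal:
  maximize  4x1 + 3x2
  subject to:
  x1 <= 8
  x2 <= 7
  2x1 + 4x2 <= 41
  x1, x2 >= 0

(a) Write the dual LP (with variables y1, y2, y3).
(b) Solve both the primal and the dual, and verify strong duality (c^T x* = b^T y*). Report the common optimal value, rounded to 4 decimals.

The standard primal-dual pair for 'max c^T x s.t. A x <= b, x >= 0' is:
  Dual:  min b^T y  s.t.  A^T y >= c,  y >= 0.

So the dual LP is:
  minimize  8y1 + 7y2 + 41y3
  subject to:
    y1 + 2y3 >= 4
    y2 + 4y3 >= 3
    y1, y2, y3 >= 0

Solving the primal: x* = (8, 6.25).
  primal value c^T x* = 50.75.
Solving the dual: y* = (2.5, 0, 0.75).
  dual value b^T y* = 50.75.
Strong duality: c^T x* = b^T y*. Confirmed.

50.75


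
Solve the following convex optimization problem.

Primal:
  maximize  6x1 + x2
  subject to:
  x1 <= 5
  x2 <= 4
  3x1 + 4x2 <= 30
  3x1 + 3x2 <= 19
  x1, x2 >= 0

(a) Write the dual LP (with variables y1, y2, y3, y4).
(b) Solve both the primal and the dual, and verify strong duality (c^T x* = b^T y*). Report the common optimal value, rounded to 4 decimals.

The standard primal-dual pair for 'max c^T x s.t. A x <= b, x >= 0' is:
  Dual:  min b^T y  s.t.  A^T y >= c,  y >= 0.

So the dual LP is:
  minimize  5y1 + 4y2 + 30y3 + 19y4
  subject to:
    y1 + 3y3 + 3y4 >= 6
    y2 + 4y3 + 3y4 >= 1
    y1, y2, y3, y4 >= 0

Solving the primal: x* = (5, 1.3333).
  primal value c^T x* = 31.3333.
Solving the dual: y* = (5, 0, 0, 0.3333).
  dual value b^T y* = 31.3333.
Strong duality: c^T x* = b^T y*. Confirmed.

31.3333


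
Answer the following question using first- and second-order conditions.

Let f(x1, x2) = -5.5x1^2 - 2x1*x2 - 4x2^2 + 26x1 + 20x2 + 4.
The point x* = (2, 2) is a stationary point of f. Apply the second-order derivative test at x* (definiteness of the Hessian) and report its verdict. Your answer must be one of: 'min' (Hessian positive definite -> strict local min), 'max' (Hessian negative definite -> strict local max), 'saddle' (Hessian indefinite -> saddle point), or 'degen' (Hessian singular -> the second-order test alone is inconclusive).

Compute the Hessian H = grad^2 f:
  H = [[-11, -2], [-2, -8]]
Verify stationarity: grad f(x*) = H x* + g = (0, 0).
Eigenvalues of H: -12, -7.
Both eigenvalues < 0, so H is negative definite -> x* is a strict local max.

max


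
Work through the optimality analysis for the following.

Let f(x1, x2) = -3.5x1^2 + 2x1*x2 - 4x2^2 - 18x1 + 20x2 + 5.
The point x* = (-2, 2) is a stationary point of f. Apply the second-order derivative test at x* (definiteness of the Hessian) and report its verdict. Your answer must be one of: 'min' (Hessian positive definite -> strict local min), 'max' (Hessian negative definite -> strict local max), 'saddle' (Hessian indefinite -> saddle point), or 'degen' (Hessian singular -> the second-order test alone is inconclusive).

Compute the Hessian H = grad^2 f:
  H = [[-7, 2], [2, -8]]
Verify stationarity: grad f(x*) = H x* + g = (0, 0).
Eigenvalues of H: -9.5616, -5.4384.
Both eigenvalues < 0, so H is negative definite -> x* is a strict local max.

max


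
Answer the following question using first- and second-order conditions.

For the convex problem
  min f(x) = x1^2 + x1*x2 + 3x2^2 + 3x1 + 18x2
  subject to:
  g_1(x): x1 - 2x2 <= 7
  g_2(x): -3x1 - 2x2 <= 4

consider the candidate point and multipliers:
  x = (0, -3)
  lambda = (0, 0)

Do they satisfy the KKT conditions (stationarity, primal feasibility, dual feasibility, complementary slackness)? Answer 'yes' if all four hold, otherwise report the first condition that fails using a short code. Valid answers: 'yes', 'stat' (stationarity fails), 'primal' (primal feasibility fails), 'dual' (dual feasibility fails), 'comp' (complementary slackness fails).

Gradient of f: grad f(x) = Q x + c = (0, 0)
Constraint values g_i(x) = a_i^T x - b_i:
  g_1((0, -3)) = -1
  g_2((0, -3)) = 2
Stationarity residual: grad f(x) + sum_i lambda_i a_i = (0, 0)
  -> stationarity OK
Primal feasibility (all g_i <= 0): FAILS
Dual feasibility (all lambda_i >= 0): OK
Complementary slackness (lambda_i * g_i(x) = 0 for all i): OK

Verdict: the first failing condition is primal_feasibility -> primal.

primal
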